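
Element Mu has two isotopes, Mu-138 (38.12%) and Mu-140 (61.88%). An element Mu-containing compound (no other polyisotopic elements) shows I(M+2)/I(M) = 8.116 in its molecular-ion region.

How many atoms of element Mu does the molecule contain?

With n Mu atoms, P(M+2)/P(M) = C(n,1)·p^(n−1)q / p^n = n·q/p = n · 0.6188/0.3812.
n = 8.116 × 0.3812/0.6188 = 5.00 ≈ 5

5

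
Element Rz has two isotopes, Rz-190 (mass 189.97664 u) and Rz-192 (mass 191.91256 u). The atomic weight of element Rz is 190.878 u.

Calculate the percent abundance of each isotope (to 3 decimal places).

Let x be the fractional abundance of Rz-190; then Rz-192 has abundance 1 − x.
189.97664·x + 191.91256·(1 − x) = 190.878
(189.97664 − 191.91256)·x = 190.878 − 191.91256
x = -1.03456 / -1.93592 = 0.53440 → 53.440% Rz-190, 46.560% Rz-192.

Rz-190: 53.440%, Rz-192: 46.560%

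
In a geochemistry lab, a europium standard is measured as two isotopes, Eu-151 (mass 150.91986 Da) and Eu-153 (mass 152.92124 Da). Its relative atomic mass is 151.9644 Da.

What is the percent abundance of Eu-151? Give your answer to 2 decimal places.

Let x be the fractional abundance of Eu-151; then Eu-153 has abundance 1 − x.
150.91986·x + 152.92124·(1 − x) = 151.9644
(150.91986 − 152.92124)·x = 151.9644 − 152.92124
x = -0.95684 / -2.00138 = 0.47809 → 47.81% Eu-151, 52.19% Eu-153.

47.81%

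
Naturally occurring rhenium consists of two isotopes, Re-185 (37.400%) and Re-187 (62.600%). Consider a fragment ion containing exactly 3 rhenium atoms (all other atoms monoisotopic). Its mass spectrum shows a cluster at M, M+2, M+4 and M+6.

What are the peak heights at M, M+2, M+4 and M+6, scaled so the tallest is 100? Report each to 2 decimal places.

11.90 : 59.74 : 100.00 : 55.79

The 3 Re atoms are independent, so intensities follow the terms of (0.37400 + 0.62600)^3.
P(M) = 0.37400^3 = 0.052314
P(M+2) = 3 × 0.37400^2 × 0.62600^1 = 0.262687
P(M+4) = 3 × 0.37400^1 × 0.62600^2 = 0.439685
P(M+6) = 0.62600^3 = 0.245314
The M+4 peak is largest (0.439685); scaling to 100 gives 11.90 : 59.74 : 100.00 : 55.79.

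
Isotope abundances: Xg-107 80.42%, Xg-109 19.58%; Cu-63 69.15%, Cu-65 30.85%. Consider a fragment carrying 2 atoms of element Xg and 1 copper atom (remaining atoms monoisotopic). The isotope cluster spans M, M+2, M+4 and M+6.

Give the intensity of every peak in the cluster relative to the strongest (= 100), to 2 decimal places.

Element Xg pattern (n=2): 0.64673764 : 0.31492472 : 0.03833764
Copper pattern (n=1): 0.6915 : 0.3085
Convolve the two distributions (both contribute in 2-u steps):
  M: 0.64673764×0.6915 = 0.447219
  M+2: 0.64673764×0.3085 + 0.31492472×0.6915 = 0.417289
  M+4: 0.31492472×0.3085 + 0.03833764×0.6915 = 0.123665
  M+6: 0.03833764×0.3085 = 0.011827
Scale to base peak (0.447219) = 100: 100.00 : 93.31 : 27.65 : 2.64

100.00 : 93.31 : 27.65 : 2.64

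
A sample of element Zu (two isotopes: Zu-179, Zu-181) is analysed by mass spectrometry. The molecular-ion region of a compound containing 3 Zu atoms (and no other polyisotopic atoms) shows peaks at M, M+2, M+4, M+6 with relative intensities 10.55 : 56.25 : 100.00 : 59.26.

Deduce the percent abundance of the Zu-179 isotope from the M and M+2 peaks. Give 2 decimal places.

36.01%

If p is the fraction of Zu that is Zu-179, then I(M+2)/I(M) = [C(3,1)·p^2·(1−p)] / p^3 = 3·(1−p)/p = 56.25/10.55 = 5.3318
(1−p)/p = 5.3318/3 = 1.7773  ⇒  p = 1/(1 + 1.7773) = 0.3601
Zu-179: 36.01%, Zu-181: 63.99%.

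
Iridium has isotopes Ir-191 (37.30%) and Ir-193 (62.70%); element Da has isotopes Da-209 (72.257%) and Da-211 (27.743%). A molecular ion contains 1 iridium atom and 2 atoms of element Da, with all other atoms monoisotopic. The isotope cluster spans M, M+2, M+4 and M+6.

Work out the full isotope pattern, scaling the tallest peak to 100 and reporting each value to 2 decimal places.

Iridium pattern (n=1): 0.3730 : 0.6270
Element Da pattern (n=2): 0.5221074 : 0.40092519 : 0.0769674
Convolve the two distributions (both contribute in 2-u steps):
  M: 0.3730×0.5221074 = 0.194746
  M+2: 0.3730×0.40092519 + 0.6270×0.5221074 = 0.476906
  M+4: 0.3730×0.0769674 + 0.6270×0.40092519 = 0.280089
  M+6: 0.6270×0.0769674 = 0.048259
Scale to base peak (0.476906) = 100: 40.84 : 100.00 : 58.73 : 10.12

40.84 : 100.00 : 58.73 : 10.12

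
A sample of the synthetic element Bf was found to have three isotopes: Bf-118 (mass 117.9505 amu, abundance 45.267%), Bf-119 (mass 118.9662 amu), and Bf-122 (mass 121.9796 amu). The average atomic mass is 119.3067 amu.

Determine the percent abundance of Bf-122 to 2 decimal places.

26.56%

The remaining 54.733% is split between Bf-119 (fraction x) and Bf-122 (fraction 0.54733 − x).
Substituting: 118.9662x + 121.9796(0.54733 − x) = 65.914047165
(118.9662 − 121.9796)x = -0.849047303  ⇒  x = 0.28176, y = 0.26557
Bf-119: 28.18%, Bf-122: 26.56%.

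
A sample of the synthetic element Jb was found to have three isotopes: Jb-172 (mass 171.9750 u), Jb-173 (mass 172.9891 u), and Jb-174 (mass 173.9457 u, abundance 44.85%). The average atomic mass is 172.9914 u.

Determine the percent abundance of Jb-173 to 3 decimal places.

13.070%

Let x and y be the fractions of Jb-172 and Jb-173. Then x + y = 1 − 0.4485 = 0.5515 and 171.9750x + 172.9891y = 172.9914 − 0.4485×173.9457 = 94.97675355.
Substituting: 171.9750x + 172.9891(0.5515 − x) = 94.97675355
(171.9750 − 172.9891)x = -0.4267351  ⇒  x = 0.42080, y = 0.13070
Jb-172: 42.080%, Jb-173: 13.070%.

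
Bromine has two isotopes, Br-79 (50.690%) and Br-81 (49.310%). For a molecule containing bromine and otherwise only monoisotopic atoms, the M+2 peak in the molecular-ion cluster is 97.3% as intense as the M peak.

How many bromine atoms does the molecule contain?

The M+2/M ratio from n Br atoms is n · q/p = n · 0.49310/0.50690.
n = 0.973 × 0.50690/0.49310 = 1.00 ≈ 1

1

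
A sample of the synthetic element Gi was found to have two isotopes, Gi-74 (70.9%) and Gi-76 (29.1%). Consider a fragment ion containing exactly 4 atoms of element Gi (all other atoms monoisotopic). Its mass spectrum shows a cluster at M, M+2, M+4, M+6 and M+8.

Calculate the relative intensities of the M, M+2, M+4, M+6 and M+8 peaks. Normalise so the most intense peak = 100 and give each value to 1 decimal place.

Expanding (0.709 + 0.291)^4:
P(M) = 0.709^4 = 0.252688
P(M+2) = 4 × 0.709^3 × 0.291^1 = 0.414851
P(M+4) = 6 × 0.709^2 × 0.291^2 = 0.255405
P(M+6) = 4 × 0.709^1 × 0.291^3 = 0.069885
P(M+8) = 0.291^4 = 0.007171
The M+2 peak is largest (0.414851); scaling to 100 gives 60.9 : 100.0 : 61.6 : 16.8 : 1.7.

60.9 : 100.0 : 61.6 : 16.8 : 1.7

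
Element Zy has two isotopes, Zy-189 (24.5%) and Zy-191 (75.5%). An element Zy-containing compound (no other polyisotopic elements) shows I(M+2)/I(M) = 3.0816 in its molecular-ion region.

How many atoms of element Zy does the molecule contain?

1

The M+2/M ratio from n Zy atoms is n · q/p = n · 0.755/0.245.
n = 3.0816 × 0.245/0.755 = 1.00 ≈ 1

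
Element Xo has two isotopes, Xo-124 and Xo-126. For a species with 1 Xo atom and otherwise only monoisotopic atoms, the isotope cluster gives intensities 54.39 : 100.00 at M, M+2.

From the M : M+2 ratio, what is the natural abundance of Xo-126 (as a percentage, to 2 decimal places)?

Let p = fractional abundance of Xo-124. I(M+2)/I(M) = [C(1,1)·p^0·(1−p)] / p^1 = 1·(1−p)/p = 100.00/54.39 = 1.8386
(1−p)/p = 1.8386/1 = 1.8386  ⇒  p = 1/(1 + 1.8386) = 0.3523
Xo-124: 35.23%, Xo-126: 64.77%.

64.77%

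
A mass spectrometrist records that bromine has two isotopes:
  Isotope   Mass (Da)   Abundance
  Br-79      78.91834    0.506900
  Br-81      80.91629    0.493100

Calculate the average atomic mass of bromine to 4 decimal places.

Ar = Σ fᵢ·mᵢ = 0.506900 × 78.91834 + 0.493100 × 80.91629
= 40.003707 + 39.899823 = 79.903530 Da

79.9035 Da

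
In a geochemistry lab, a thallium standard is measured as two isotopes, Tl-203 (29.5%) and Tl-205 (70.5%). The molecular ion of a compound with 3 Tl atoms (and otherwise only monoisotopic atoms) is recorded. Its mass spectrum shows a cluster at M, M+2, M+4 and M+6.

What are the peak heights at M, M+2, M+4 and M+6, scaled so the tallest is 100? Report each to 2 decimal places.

5.84 : 41.84 : 100.00 : 79.66

Expanding (0.295 + 0.705)^3:
P(M) = 0.295^3 = 0.025672
P(M+2) = 3 × 0.295^2 × 0.705^1 = 0.184058
P(M+4) = 3 × 0.295^1 × 0.705^2 = 0.439867
P(M+6) = 0.705^3 = 0.350403
The M+4 peak is largest (0.439867); scaling to 100 gives 5.84 : 41.84 : 100.00 : 79.66.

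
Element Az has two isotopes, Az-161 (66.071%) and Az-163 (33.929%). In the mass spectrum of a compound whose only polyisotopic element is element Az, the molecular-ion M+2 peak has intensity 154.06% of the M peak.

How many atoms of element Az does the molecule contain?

The M+2/M ratio from n Az atoms is n · q/p = n · 0.33929/0.66071.
n = 1.5406 × 0.66071/0.33929 = 3.00 ≈ 3

3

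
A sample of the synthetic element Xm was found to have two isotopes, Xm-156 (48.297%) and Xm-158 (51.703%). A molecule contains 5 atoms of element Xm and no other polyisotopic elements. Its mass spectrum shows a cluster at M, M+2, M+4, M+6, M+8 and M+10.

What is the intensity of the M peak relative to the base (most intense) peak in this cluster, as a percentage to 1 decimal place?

(0.48297 + 0.51703)^5 gives M 0.0263, M+2 0.1407, M+4 0.3012, M+6 0.3224, M+8 0.1726, M+10 0.0369; the largest is M+6.
P(M+6) = C(5,3) × 0.48297^2 × 0.51703^3 = 10 × 0.23326002 × 0.13821247 = 0.322394 (base)
P(M) = C(5,0) × 0.48297^5 × 0.51703^0 = 1 × 0.02627851 × 1.0000 = 0.026279
Relative intensity = 0.026279 / 0.322394 × 100 = 8.2

8.2%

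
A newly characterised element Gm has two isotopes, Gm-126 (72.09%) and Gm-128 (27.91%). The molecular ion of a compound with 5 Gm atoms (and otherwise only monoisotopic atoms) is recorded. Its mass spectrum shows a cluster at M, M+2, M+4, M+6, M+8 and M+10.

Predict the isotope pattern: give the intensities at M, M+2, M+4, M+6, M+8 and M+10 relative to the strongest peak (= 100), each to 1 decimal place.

51.7 : 100.0 : 77.4 : 30.0 : 5.8 : 0.4

Each Gm atom is independently Gm-126 (p = 0.7209) or Gm-128 (q = 0.2791); the cluster is the binomial expansion (p + q)^5.
P(M) = 0.7209^5 = 0.194704
P(M+2) = 5 × 0.7209^4 × 0.2791^1 = 0.376903
P(M+4) = 10 × 0.7209^3 × 0.2791^2 = 0.291840
P(M+6) = 10 × 0.7209^2 × 0.2791^3 = 0.112987
P(M+8) = 5 × 0.7209^1 × 0.2791^4 = 0.021872
P(M+10) = 0.2791^5 = 0.001694
The M+2 peak is largest (0.376903); scaling to 100 gives 51.7 : 100.0 : 77.4 : 30.0 : 5.8 : 0.4.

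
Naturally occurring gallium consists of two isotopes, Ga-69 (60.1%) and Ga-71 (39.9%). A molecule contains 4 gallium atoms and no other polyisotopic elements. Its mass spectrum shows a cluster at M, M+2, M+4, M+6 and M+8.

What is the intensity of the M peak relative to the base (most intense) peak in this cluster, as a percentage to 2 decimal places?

Binomial terms of (0.601 + 0.399)^4: M 0.1305, M+2 0.3465, M+4 0.3450, M+6 0.1527, M+8 0.0253 → M+2 is the base peak.
P(M+2) = C(4,1) × 0.601^3 × 0.399^1 = 4 × 0.2170818 × 0.3990 = 0.346463 (base)
P(M) = C(4,0) × 0.601^4 × 0.399^0 = 1 × 0.13046616 × 1.0000 = 0.130466
Relative intensity = 0.130466 / 0.346463 × 100 = 37.66

37.66%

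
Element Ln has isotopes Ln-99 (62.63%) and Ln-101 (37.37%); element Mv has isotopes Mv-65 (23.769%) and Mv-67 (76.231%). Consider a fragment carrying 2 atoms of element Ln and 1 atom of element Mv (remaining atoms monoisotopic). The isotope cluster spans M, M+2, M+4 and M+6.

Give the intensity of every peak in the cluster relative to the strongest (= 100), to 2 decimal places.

Element Ln pattern (n=2): 0.39225169 : 0.46809662 : 0.13965169
Element Mv pattern (n=1): 0.23769 : 0.76231
Convolve the two distributions (both contribute in 2-u steps):
  M: 0.39225169×0.23769 = 0.093234
  M+2: 0.39225169×0.76231 + 0.46809662×0.23769 = 0.410279
  M+4: 0.46809662×0.76231 + 0.13965169×0.23769 = 0.390029
  M+6: 0.13965169×0.76231 = 0.106458
Scale to base peak (0.410279) = 100: 22.72 : 100.00 : 95.06 : 25.95

22.72 : 100.00 : 95.06 : 25.95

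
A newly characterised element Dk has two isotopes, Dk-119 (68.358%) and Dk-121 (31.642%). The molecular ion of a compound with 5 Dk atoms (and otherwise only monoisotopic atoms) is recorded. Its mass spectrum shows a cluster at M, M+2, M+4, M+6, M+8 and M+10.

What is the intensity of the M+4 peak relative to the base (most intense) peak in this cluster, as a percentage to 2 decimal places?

92.58%

Binomial terms of (0.68358 + 0.31642)^5: M 0.1493, M+2 0.3455, M+4 0.3198, M+6 0.1480, M+8 0.0343, M+10 0.0032 → M+2 is the base peak.
P(M+2) = C(5,1) × 0.68358^4 × 0.31642^1 = 5 × 0.21835211 × 0.31642 = 0.345455 (base)
P(M+4) = C(5,2) × 0.68358^3 × 0.31642^2 = 10 × 0.31942437 × 0.10012162 = 0.319813
Relative intensity = 0.319813 / 0.345455 × 100 = 92.58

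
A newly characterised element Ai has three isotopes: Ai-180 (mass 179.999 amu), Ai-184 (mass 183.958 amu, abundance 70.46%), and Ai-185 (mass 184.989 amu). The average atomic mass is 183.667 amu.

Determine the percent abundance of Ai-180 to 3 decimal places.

Let x and y be the fractions of Ai-180 and Ai-185. Then x + y = 1 − 0.7046 = 0.2954 and 179.999x + 184.989y = 183.667 − 0.7046×183.958 = 54.0501932.
Substituting: 179.999x + 184.989(0.2954 − x) = 54.0501932
(179.999 − 184.989)x = -0.5955574  ⇒  x = 0.11935, y = 0.17605
Ai-180: 11.935%, Ai-185: 17.605%.

11.935%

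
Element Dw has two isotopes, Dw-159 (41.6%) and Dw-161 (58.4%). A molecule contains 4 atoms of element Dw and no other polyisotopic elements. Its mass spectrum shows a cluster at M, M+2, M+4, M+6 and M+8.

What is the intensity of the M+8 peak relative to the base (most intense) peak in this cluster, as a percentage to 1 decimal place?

32.8%

(0.416 + 0.584)^4 gives M 0.0299, M+2 0.1682, M+4 0.3541, M+6 0.3314, M+8 0.1163; the largest is M+4.
P(M+4) = C(4,2) × 0.416^2 × 0.584^2 = 6 × 0.173056 × 0.341056 = 0.354131 (base)
P(M+8) = C(4,4) × 0.416^0 × 0.584^4 = 1 × 1.0000 × 0.1163192 = 0.116319
Relative intensity = 0.116319 / 0.354131 × 100 = 32.8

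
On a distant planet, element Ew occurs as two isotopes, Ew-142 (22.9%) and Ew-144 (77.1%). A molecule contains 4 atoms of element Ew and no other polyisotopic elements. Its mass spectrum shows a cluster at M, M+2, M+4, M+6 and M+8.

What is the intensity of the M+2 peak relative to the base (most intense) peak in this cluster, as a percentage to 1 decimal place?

Term probabilities: M 0.0028, M+2 0.0370, M+4 0.1870, M+6 0.4198, M+8 0.3534. Base peak = M+6.
P(M+6) = C(4,3) × 0.229^1 × 0.771^3 = 4 × 0.2290 × 0.45831401 = 0.419816 (base)
P(M+2) = C(4,1) × 0.229^3 × 0.771^1 = 4 × 0.01200899 × 0.7710 = 0.037036
Relative intensity = 0.037036 / 0.419816 × 100 = 8.8

8.8%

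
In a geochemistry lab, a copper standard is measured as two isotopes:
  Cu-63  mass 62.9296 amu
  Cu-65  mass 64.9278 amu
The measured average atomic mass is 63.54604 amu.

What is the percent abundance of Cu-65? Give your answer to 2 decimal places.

Writing the weighted mean with unknown fraction x of Cu-63:
62.9296·x + 64.9278·(1 − x) = 63.54604
(62.9296 − 64.9278)·x = 63.54604 − 64.9278
x = -1.38176 / -1.9982 = 0.69150 → 69.15% Cu-63, 30.85% Cu-65.

30.85%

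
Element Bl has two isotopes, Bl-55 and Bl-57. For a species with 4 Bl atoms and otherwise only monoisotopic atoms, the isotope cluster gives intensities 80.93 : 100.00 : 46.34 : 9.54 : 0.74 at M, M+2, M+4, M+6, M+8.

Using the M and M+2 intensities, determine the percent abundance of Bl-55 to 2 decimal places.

76.40%

Let p = fractional abundance of Bl-55. I(M+2)/I(M) = [C(4,1)·p^3·(1−p)] / p^4 = 4·(1−p)/p = 100.00/80.93 = 1.2356
(1−p)/p = 1.2356/4 = 0.3089  ⇒  p = 1/(1 + 0.3089) = 0.7640
Bl-55: 76.40%, Bl-57: 23.60%.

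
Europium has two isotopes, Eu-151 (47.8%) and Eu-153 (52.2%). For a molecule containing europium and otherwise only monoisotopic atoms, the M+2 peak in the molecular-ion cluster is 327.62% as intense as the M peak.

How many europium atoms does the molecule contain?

3

With n Eu atoms, P(M+2)/P(M) = C(n,1)·p^(n−1)q / p^n = n·q/p = n · 0.522/0.478.
n = 3.2762 × 0.478/0.522 = 3.00 ≈ 3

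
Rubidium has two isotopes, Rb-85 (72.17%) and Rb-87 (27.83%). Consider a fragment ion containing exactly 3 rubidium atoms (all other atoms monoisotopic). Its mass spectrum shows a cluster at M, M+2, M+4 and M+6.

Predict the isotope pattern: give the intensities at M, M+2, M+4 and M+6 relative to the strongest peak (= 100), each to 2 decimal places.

86.44 : 100.00 : 38.56 : 4.96

Each Rb atom is independently Rb-85 (p = 0.7217) or Rb-87 (q = 0.2783); the cluster is the binomial expansion (p + q)^3.
P(M) = 0.7217^3 = 0.375898
P(M+2) = 3 × 0.7217^2 × 0.2783^1 = 0.434858
P(M+4) = 3 × 0.7217^1 × 0.2783^2 = 0.167689
P(M+6) = 0.2783^3 = 0.021555
The M+2 peak is largest (0.434858); scaling to 100 gives 86.44 : 100.00 : 38.56 : 4.96.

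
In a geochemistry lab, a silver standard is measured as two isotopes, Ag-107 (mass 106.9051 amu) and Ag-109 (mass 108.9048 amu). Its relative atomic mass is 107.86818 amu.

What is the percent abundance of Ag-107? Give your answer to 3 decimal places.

Let x be the fractional abundance of Ag-107; then Ag-109 has abundance 1 − x.
106.9051·x + 108.9048·(1 − x) = 107.86818
(106.9051 − 108.9048)·x = 107.86818 − 108.9048
x = -1.03662 / -1.9997 = 0.51839 → 51.839% Ag-107, 48.161% Ag-109.

51.839%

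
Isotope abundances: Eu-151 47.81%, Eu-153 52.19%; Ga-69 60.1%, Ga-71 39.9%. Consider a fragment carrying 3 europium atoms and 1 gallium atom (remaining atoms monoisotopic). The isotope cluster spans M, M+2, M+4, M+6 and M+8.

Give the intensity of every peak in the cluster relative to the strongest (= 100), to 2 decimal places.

Europium pattern (n=3): 0.10928391 : 0.3578871 : 0.39067407 : 0.14215492
Gallium pattern (n=1): 0.6010 : 0.3990
Convolve the two distributions (both contribute in 2-u steps):
  M: 0.10928391×0.6010 = 0.065680
  M+2: 0.10928391×0.3990 + 0.3578871×0.6010 = 0.258694
  M+4: 0.3578871×0.3990 + 0.39067407×0.6010 = 0.377592
  M+6: 0.39067407×0.3990 + 0.14215492×0.6010 = 0.241314
  M+8: 0.14215492×0.3990 = 0.056720
Scale to base peak (0.377592) = 100: 17.39 : 68.51 : 100.00 : 63.91 : 15.02

17.39 : 68.51 : 100.00 : 63.91 : 15.02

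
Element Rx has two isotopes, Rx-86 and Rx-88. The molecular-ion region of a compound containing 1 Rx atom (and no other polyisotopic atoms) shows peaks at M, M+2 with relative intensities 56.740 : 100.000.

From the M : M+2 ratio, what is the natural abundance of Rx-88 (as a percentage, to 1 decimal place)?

63.8%

Write p for the Rx-86 fraction. I(M+2)/I(M) = [C(1,1)·p^0·(1−p)] / p^1 = 1·(1−p)/p = 100.000/56.740 = 1.7624
(1−p)/p = 1.7624/1 = 1.7624  ⇒  p = 1/(1 + 1.7624) = 0.3620
Rx-86: 36.2%, Rx-88: 63.8%.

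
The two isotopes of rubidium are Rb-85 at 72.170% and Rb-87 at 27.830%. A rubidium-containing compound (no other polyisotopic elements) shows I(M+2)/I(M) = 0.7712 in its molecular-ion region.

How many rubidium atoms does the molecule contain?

With n Rb atoms, P(M+2)/P(M) = C(n,1)·p^(n−1)q / p^n = n·q/p = n · 0.27830/0.72170.
n = 0.7712 × 0.72170/0.27830 = 2.00 ≈ 2

2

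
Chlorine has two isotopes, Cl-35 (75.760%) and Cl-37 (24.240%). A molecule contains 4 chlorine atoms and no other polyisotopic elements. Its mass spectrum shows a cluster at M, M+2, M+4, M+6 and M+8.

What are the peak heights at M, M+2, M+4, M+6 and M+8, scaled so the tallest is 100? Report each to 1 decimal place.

78.1 : 100.0 : 48.0 : 10.2 : 0.8

Expanding (0.75760 + 0.24240)^4:
P(M) = 0.75760^4 = 0.329428
P(M+2) = 4 × 0.75760^3 × 0.24240^1 = 0.421612
P(M+4) = 6 × 0.75760^2 × 0.24240^2 = 0.202347
P(M+6) = 4 × 0.75760^1 × 0.24240^3 = 0.043162
P(M+8) = 0.24240^4 = 0.003452
The M+2 peak is largest (0.421612); scaling to 100 gives 78.1 : 100.0 : 48.0 : 10.2 : 0.8.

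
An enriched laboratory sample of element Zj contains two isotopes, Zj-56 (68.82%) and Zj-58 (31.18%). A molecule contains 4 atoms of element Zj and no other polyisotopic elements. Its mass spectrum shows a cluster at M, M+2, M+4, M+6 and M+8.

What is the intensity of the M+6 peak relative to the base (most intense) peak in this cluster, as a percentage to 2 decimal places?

20.53%

Term probabilities: M 0.2243, M+2 0.4065, M+4 0.2763, M+6 0.0834, M+8 0.0095. Base peak = M+2.
P(M+2) = C(4,1) × 0.6882^3 × 0.3118^1 = 4 × 0.32594476 × 0.3118 = 0.406518 (base)
P(M+6) = C(4,3) × 0.6882^1 × 0.3118^3 = 4 × 0.6882 × 0.03031296 = 0.083446
Relative intensity = 0.083446 / 0.406518 × 100 = 20.53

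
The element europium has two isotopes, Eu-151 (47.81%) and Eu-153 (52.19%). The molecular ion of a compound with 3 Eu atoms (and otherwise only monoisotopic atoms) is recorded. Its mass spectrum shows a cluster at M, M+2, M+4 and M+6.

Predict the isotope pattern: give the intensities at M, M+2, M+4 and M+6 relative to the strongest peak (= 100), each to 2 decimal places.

27.97 : 91.61 : 100.00 : 36.39

The 3 Eu atoms are independent, so intensities follow the terms of (0.4781 + 0.5219)^3.
P(M) = 0.4781^3 = 0.109284
P(M+2) = 3 × 0.4781^2 × 0.5219^1 = 0.357887
P(M+4) = 3 × 0.4781^1 × 0.5219^2 = 0.390674
P(M+6) = 0.5219^3 = 0.142155
The M+4 peak is largest (0.390674); scaling to 100 gives 27.97 : 91.61 : 100.00 : 36.39.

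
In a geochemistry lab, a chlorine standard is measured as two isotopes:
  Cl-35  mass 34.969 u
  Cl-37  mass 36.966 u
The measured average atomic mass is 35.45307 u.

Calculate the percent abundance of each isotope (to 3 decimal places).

Writing the weighted mean with unknown fraction x of Cl-35:
34.969·x + 36.966·(1 − x) = 35.45307
(34.969 − 36.966)·x = 35.45307 − 36.966
x = -1.51293 / -1.997 = 0.75760 → 75.760% Cl-35, 24.240% Cl-37.

Cl-35: 75.760%, Cl-37: 24.240%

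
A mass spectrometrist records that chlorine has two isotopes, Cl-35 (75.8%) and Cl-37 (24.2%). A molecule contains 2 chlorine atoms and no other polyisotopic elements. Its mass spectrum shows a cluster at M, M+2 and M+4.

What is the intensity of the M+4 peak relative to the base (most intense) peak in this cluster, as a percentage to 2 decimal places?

(0.758 + 0.242)^2 gives M 0.5746, M+2 0.3669, M+4 0.0586; the largest is M.
P(M) = C(2,0) × 0.758^2 × 0.242^0 = 1 × 0.574564 × 1.0000 = 0.574564 (base)
P(M+4) = C(2,2) × 0.758^0 × 0.242^2 = 1 × 1.0000 × 0.058564 = 0.058564
Relative intensity = 0.058564 / 0.574564 × 100 = 10.19

10.19%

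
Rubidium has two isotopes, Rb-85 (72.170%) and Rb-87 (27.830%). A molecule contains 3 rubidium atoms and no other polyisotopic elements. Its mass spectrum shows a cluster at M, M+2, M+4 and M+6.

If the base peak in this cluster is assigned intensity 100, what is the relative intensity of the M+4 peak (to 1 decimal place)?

(0.72170 + 0.27830)^3 gives M 0.3759, M+2 0.4349, M+4 0.1677, M+6 0.0216; the largest is M+2.
P(M+2) = C(3,1) × 0.72170^2 × 0.27830^1 = 3 × 0.52085089 × 0.2783 = 0.434858 (base)
P(M+4) = C(3,2) × 0.72170^1 × 0.27830^2 = 3 × 0.7217 × 0.07745089 = 0.167689
Relative intensity = 0.167689 / 0.434858 × 100 = 38.6

38.6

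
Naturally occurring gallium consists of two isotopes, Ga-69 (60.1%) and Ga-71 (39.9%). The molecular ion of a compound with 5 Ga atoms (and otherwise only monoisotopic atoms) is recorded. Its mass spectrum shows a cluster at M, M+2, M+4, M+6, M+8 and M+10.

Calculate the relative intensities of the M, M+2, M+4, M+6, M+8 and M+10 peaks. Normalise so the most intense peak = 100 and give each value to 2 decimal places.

22.69 : 75.31 : 100.00 : 66.39 : 22.04 : 2.93

Each Ga atom is independently Ga-69 (p = 0.601) or Ga-71 (q = 0.399); the cluster is the binomial expansion (p + q)^5.
P(M) = 0.601^5 = 0.078410
P(M+2) = 5 × 0.601^4 × 0.399^1 = 0.260280
P(M+4) = 10 × 0.601^3 × 0.399^2 = 0.345596
P(M+6) = 10 × 0.601^2 × 0.399^3 = 0.229439
P(M+8) = 5 × 0.601^1 × 0.399^4 = 0.076162
P(M+10) = 0.399^5 = 0.010113
The M+4 peak is largest (0.345596); scaling to 100 gives 22.69 : 75.31 : 100.00 : 66.39 : 22.04 : 2.93.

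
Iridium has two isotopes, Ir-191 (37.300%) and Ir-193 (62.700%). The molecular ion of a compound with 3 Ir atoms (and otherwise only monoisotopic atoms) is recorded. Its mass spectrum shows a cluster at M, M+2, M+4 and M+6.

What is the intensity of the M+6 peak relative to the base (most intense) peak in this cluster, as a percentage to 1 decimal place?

56.0%

(0.37300 + 0.62700)^3 gives M 0.0519, M+2 0.2617, M+4 0.4399, M+6 0.2465; the largest is M+4.
P(M+4) = C(3,2) × 0.37300^1 × 0.62700^2 = 3 × 0.3730 × 0.393129 = 0.439911 (base)
P(M+6) = C(3,3) × 0.37300^0 × 0.62700^3 = 1 × 1.0000 × 0.24649188 = 0.246492
Relative intensity = 0.246492 / 0.439911 × 100 = 56.0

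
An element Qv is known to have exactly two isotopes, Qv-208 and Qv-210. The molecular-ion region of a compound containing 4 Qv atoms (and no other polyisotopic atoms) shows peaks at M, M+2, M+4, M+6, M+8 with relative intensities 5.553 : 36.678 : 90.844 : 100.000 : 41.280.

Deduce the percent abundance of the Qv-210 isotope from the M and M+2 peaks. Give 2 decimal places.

62.28%

Let p = fractional abundance of Qv-208. I(M+2)/I(M) = [C(4,1)·p^3·(1−p)] / p^4 = 4·(1−p)/p = 36.678/5.553 = 6.6051
(1−p)/p = 6.6051/4 = 1.6513  ⇒  p = 1/(1 + 1.6513) = 0.3772
Qv-208: 37.72%, Qv-210: 62.28%.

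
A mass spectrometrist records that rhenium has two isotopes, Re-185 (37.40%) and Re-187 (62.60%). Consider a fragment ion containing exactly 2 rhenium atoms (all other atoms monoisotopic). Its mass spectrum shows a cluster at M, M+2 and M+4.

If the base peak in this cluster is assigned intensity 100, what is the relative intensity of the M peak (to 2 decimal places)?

29.87

(0.3740 + 0.6260)^2 gives M 0.1399, M+2 0.4682, M+4 0.3919; the largest is M+2.
P(M+2) = C(2,1) × 0.3740^1 × 0.6260^1 = 2 × 0.3740 × 0.6260 = 0.468248 (base)
P(M) = C(2,0) × 0.3740^2 × 0.6260^0 = 1 × 0.139876 × 1.0000 = 0.139876
Relative intensity = 0.139876 / 0.468248 × 100 = 29.87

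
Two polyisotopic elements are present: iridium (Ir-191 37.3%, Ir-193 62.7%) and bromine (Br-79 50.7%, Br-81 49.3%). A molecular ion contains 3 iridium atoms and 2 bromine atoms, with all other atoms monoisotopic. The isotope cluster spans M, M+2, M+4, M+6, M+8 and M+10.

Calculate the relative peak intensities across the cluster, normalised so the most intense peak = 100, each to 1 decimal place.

3.8 : 26.9 : 73.9 : 100.0 : 66.3 : 17.3

Iridium pattern (n=3): 0.05189512 : 0.26170165 : 0.43991135 : 0.24649188
Bromine pattern (n=2): 0.257049 : 0.499902 : 0.243049
Convolve the two distributions (both contribute in 2-u steps):
  M: 0.05189512×0.257049 = 0.013340
  M+2: 0.05189512×0.499902 + 0.26170165×0.257049 = 0.093213
  M+4: 0.05189512×0.243049 + 0.26170165×0.499902 + 0.43991135×0.257049 = 0.256517
  M+6: 0.26170165×0.243049 + 0.43991135×0.499902 + 0.24649188×0.257049 = 0.346879
  M+8: 0.43991135×0.243049 + 0.24649188×0.499902 = 0.230142
  M+10: 0.24649188×0.243049 = 0.059910
Scale to base peak (0.346879) = 100: 3.8 : 26.9 : 73.9 : 100.0 : 66.3 : 17.3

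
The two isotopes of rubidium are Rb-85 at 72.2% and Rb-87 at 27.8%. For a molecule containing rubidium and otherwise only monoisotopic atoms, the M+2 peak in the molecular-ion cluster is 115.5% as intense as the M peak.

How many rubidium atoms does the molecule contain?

For n independent Rb atoms, I(M+2)/I(M) = n · (abundance Rb-87) / (abundance Rb-85) = n · 0.278/0.722.
n = 1.155 × 0.722/0.278 = 3.00 ≈ 3

3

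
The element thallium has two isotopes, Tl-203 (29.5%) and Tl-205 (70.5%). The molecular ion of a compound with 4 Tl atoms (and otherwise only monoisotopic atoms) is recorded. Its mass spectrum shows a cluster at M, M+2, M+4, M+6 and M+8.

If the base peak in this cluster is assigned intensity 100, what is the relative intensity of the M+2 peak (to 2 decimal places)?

(0.295 + 0.705)^4 gives M 0.0076, M+2 0.0724, M+4 0.2595, M+6 0.4135, M+8 0.2470; the largest is M+6.
P(M+6) = C(4,3) × 0.295^1 × 0.705^3 = 4 × 0.2950 × 0.35040263 = 0.413475 (base)
P(M+2) = C(4,1) × 0.295^3 × 0.705^1 = 4 × 0.02567237 × 0.7050 = 0.072396
Relative intensity = 0.072396 / 0.413475 × 100 = 17.51

17.51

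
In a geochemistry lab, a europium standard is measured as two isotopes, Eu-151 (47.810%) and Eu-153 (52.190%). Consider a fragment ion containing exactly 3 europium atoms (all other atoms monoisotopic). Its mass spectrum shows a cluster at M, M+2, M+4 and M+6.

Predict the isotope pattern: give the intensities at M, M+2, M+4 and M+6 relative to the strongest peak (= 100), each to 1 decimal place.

28.0 : 91.6 : 100.0 : 36.4

Each Eu atom is independently Eu-151 (p = 0.47810) or Eu-153 (q = 0.52190); the cluster is the binomial expansion (p + q)^3.
P(M) = 0.47810^3 = 0.109284
P(M+2) = 3 × 0.47810^2 × 0.52190^1 = 0.357887
P(M+4) = 3 × 0.47810^1 × 0.52190^2 = 0.390674
P(M+6) = 0.52190^3 = 0.142155
The M+4 peak is largest (0.390674); scaling to 100 gives 28.0 : 91.6 : 100.0 : 36.4.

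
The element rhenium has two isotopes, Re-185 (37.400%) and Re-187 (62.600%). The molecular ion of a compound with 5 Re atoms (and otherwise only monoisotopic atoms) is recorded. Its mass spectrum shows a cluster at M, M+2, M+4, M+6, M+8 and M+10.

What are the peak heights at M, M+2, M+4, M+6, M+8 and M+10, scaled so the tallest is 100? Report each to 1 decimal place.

Each Re atom is independently Re-185 (p = 0.37400) or Re-187 (q = 0.62600); the cluster is the binomial expansion (p + q)^5.
P(M) = 0.37400^5 = 0.007317
P(M+2) = 5 × 0.37400^4 × 0.62600^1 = 0.061239
P(M+4) = 10 × 0.37400^3 × 0.62600^2 = 0.205005
P(M+6) = 10 × 0.37400^2 × 0.62600^3 = 0.343136
P(M+8) = 5 × 0.37400^1 × 0.62600^4 = 0.287170
P(M+10) = 0.62600^5 = 0.096133
The M+6 peak is largest (0.343136); scaling to 100 gives 2.1 : 17.8 : 59.7 : 100.0 : 83.7 : 28.0.

2.1 : 17.8 : 59.7 : 100.0 : 83.7 : 28.0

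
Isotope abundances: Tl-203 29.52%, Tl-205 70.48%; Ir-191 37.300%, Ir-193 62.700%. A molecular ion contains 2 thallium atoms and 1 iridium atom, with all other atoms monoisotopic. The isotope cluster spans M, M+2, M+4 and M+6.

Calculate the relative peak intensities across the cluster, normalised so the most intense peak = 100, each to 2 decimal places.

Thallium pattern (n=2): 0.08714304 : 0.41611392 : 0.49674304
Iridium pattern (n=1): 0.3730 : 0.6270
Convolve the two distributions (both contribute in 2-u steps):
  M: 0.08714304×0.3730 = 0.032504
  M+2: 0.08714304×0.6270 + 0.41611392×0.3730 = 0.209849
  M+4: 0.41611392×0.6270 + 0.49674304×0.3730 = 0.446189
  M+6: 0.49674304×0.6270 = 0.311458
Scale to base peak (0.446189) = 100: 7.28 : 47.03 : 100.00 : 69.80

7.28 : 47.03 : 100.00 : 69.80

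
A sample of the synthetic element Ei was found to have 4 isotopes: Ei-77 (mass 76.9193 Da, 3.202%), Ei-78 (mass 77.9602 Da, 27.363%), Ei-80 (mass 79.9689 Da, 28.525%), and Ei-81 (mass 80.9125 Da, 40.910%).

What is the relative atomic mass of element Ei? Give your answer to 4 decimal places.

79.7076 Da

Average mass = Σ (abundance × isotope mass) = 0.03202 × 76.9193 + 0.27363 × 77.9602 + 0.28525 × 79.9689 + 0.40910 × 80.9125
= 2.46296 + 21.33225 + 22.81113 + 33.10130 = 79.70764 Da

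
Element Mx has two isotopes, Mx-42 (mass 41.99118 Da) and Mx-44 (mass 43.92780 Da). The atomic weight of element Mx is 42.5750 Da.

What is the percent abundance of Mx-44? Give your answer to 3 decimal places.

With x = fraction of Mx-42 (so Mx-44 is 1 − x):
41.99118·x + 43.92780·(1 − x) = 42.5750
(41.99118 − 43.92780)·x = 42.5750 − 43.92780
x = -1.35280 / -1.93662 = 0.69854 → 69.854% Mx-42, 30.146% Mx-44.

30.146%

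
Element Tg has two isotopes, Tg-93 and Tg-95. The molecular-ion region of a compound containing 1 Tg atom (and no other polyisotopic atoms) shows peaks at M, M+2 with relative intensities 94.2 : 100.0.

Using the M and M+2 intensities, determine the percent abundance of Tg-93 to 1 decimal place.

If p is the fraction of Tg that is Tg-93, then I(M+2)/I(M) = [C(1,1)·p^0·(1−p)] / p^1 = 1·(1−p)/p = 100.0/94.2 = 1.0616
(1−p)/p = 1.0616/1 = 1.0616  ⇒  p = 1/(1 + 1.0616) = 0.4851
Tg-93: 48.5%, Tg-95: 51.5%.

48.5%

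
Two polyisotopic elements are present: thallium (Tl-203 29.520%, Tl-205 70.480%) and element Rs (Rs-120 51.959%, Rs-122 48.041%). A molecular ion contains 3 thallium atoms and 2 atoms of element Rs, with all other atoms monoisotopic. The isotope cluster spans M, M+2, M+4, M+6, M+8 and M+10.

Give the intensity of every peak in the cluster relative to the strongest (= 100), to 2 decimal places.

1.95 : 17.55 : 60.75 : 100.00 : 77.47 : 22.65

Thallium pattern (n=3): 0.02572463 : 0.18425524 : 0.43991564 : 0.35010449
Element Rs pattern (n=2): 0.26997377 : 0.49923246 : 0.23079377
Convolve the two distributions (both contribute in 2-u steps):
  M: 0.02572463×0.26997377 = 0.006945
  M+2: 0.02572463×0.49923246 + 0.18425524×0.26997377 = 0.062587
  M+4: 0.02572463×0.23079377 + 0.18425524×0.49923246 + 0.43991564×0.26997377 = 0.216689
  M+6: 0.18425524×0.23079377 + 0.43991564×0.49923246 + 0.35010449×0.26997377 = 0.356664
  M+8: 0.43991564×0.23079377 + 0.35010449×0.49923246 = 0.276313
  M+10: 0.35010449×0.23079377 = 0.080802
Scale to base peak (0.356664) = 100: 1.95 : 17.55 : 60.75 : 100.00 : 77.47 : 22.65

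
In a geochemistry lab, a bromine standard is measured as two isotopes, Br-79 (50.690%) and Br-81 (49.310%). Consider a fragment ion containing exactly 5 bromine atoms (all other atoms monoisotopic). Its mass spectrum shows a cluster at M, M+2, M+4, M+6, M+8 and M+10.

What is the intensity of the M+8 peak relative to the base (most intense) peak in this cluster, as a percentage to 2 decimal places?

Term probabilities: M 0.0335, M+2 0.1628, M+4 0.3167, M+6 0.3081, M+8 0.1498, M+10 0.0292. Base peak = M+4.
P(M+4) = C(5,2) × 0.50690^3 × 0.49310^2 = 10 × 0.13024674 × 0.24314761 = 0.316692 (base)
P(M+8) = C(5,4) × 0.50690^1 × 0.49310^4 = 5 × 0.5069 × 0.05912076 = 0.149842
Relative intensity = 0.149842 / 0.316692 × 100 = 47.31

47.31%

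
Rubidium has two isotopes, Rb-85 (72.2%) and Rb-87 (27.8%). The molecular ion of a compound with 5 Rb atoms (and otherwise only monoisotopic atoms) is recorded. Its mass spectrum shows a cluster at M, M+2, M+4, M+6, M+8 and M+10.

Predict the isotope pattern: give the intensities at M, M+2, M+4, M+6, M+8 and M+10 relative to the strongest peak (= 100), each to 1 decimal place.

Each Rb atom is independently Rb-85 (p = 0.722) or Rb-87 (q = 0.278); the cluster is the binomial expansion (p + q)^5.
P(M) = 0.722^5 = 0.196194
P(M+2) = 5 × 0.722^4 × 0.278^1 = 0.377714
P(M+4) = 10 × 0.722^3 × 0.278^2 = 0.290872
P(M+6) = 10 × 0.722^2 × 0.278^3 = 0.111998
P(M+8) = 5 × 0.722^1 × 0.278^4 = 0.021562
P(M+10) = 0.278^5 = 0.001660
The M+2 peak is largest (0.377714); scaling to 100 gives 51.9 : 100.0 : 77.0 : 29.7 : 5.7 : 0.4.

51.9 : 100.0 : 77.0 : 29.7 : 5.7 : 0.4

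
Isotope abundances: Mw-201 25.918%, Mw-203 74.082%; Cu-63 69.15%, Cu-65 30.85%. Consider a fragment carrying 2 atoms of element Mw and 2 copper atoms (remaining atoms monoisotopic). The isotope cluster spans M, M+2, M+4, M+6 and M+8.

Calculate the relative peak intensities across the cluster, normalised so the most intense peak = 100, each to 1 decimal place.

7.4 : 49.1 : 100.0 : 62.6 : 12.1

Element Mw pattern (n=2): 0.06717427 : 0.38401146 : 0.54881427
Copper pattern (n=2): 0.47817225 : 0.4266555 : 0.09517225
Convolve the two distributions (both contribute in 2-u steps):
  M: 0.06717427×0.47817225 = 0.032121
  M+2: 0.06717427×0.4266555 + 0.38401146×0.47817225 = 0.212284
  M+4: 0.06717427×0.09517225 + 0.38401146×0.4266555 + 0.54881427×0.47817225 = 0.432661
  M+6: 0.38401146×0.09517225 + 0.54881427×0.4266555 = 0.270702
  M+8: 0.54881427×0.09517225 = 0.052232
Scale to base peak (0.432661) = 100: 7.4 : 49.1 : 100.0 : 62.6 : 12.1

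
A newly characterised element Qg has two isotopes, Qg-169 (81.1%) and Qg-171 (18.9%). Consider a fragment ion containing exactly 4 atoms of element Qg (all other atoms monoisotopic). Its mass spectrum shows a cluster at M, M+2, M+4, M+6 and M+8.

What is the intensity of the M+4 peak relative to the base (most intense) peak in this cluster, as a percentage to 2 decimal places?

Binomial terms of (0.811 + 0.189)^4: M 0.4326, M+2 0.4033, M+4 0.1410, M+6 0.0219, M+8 0.0013 → M is the base peak.
P(M) = C(4,0) × 0.811^4 × 0.189^0 = 1 × 0.43259691 × 1.0000 = 0.432597 (base)
P(M+4) = C(4,2) × 0.811^2 × 0.189^2 = 6 × 0.657721 × 0.035721 = 0.140967
Relative intensity = 0.140967 / 0.432597 × 100 = 32.59

32.59%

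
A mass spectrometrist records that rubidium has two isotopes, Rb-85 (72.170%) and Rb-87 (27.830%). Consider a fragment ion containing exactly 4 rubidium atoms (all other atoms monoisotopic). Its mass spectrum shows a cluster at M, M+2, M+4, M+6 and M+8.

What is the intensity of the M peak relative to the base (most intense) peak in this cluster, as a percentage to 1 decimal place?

(0.72170 + 0.27830)^4 gives M 0.2713, M+2 0.4184, M+4 0.2420, M+6 0.0622, M+8 0.0060; the largest is M+2.
P(M+2) = C(4,1) × 0.72170^3 × 0.27830^1 = 4 × 0.37589809 × 0.2783 = 0.418450 (base)
P(M) = C(4,0) × 0.72170^4 × 0.27830^0 = 1 × 0.27128565 × 1.0000 = 0.271286
Relative intensity = 0.271286 / 0.418450 × 100 = 64.8

64.8%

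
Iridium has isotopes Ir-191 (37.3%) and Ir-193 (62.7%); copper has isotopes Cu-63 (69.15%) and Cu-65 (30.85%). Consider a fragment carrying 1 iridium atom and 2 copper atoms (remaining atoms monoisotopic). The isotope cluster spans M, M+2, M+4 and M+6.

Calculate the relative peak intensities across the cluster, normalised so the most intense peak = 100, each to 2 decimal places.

Iridium pattern (n=1): 0.3730 : 0.6270
Copper pattern (n=2): 0.47817225 : 0.4266555 : 0.09517225
Convolve the two distributions (both contribute in 2-u steps):
  M: 0.3730×0.47817225 = 0.178358
  M+2: 0.3730×0.4266555 + 0.6270×0.47817225 = 0.458957
  M+4: 0.3730×0.09517225 + 0.6270×0.4266555 = 0.303012
  M+6: 0.6270×0.09517225 = 0.059673
Scale to base peak (0.458957) = 100: 38.86 : 100.00 : 66.02 : 13.00

38.86 : 100.00 : 66.02 : 13.00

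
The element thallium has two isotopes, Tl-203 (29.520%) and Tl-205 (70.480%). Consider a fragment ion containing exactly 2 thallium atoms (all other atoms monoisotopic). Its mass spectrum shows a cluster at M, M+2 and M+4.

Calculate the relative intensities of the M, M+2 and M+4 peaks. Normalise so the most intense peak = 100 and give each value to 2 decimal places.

Expanding (0.29520 + 0.70480)^2:
P(M) = 0.29520^2 = 0.087143
P(M+2) = 2 × 0.29520^1 × 0.70480^1 = 0.416114
P(M+4) = 0.70480^2 = 0.496743
The M+4 peak is largest (0.496743); scaling to 100 gives 17.54 : 83.77 : 100.00.

17.54 : 83.77 : 100.00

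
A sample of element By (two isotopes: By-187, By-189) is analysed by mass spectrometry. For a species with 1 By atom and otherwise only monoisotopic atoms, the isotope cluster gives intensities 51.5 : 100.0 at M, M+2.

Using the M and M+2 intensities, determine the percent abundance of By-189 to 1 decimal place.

66.0%

Write p for the By-187 fraction. I(M+2)/I(M) = [C(1,1)·p^0·(1−p)] / p^1 = 1·(1−p)/p = 100.0/51.5 = 1.9417
(1−p)/p = 1.9417/1 = 1.9417  ⇒  p = 1/(1 + 1.9417) = 0.3399
By-187: 34.0%, By-189: 66.0%.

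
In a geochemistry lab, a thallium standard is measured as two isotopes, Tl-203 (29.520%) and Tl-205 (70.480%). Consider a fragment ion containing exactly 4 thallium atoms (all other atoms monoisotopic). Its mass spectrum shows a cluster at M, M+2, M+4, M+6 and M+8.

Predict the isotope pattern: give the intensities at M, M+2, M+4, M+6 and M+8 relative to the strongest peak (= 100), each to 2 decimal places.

Expanding (0.29520 + 0.70480)^4:
P(M) = 0.29520^4 = 0.007594
P(M+2) = 4 × 0.29520^3 × 0.70480^1 = 0.072523
P(M+4) = 6 × 0.29520^2 × 0.70480^2 = 0.259726
P(M+6) = 4 × 0.29520^1 × 0.70480^3 = 0.413403
P(M+8) = 0.70480^4 = 0.246754
The M+6 peak is largest (0.413403); scaling to 100 gives 1.84 : 17.54 : 62.83 : 100.00 : 59.69.

1.84 : 17.54 : 62.83 : 100.00 : 59.69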